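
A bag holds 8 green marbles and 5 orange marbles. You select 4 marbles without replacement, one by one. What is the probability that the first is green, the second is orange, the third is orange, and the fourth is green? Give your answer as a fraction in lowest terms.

Multiply the probability of each draw given the previous ones:
P = 8/13 × 5/12 × 4/11 × 7/10 = 1120/17160 = 28/429.

28/429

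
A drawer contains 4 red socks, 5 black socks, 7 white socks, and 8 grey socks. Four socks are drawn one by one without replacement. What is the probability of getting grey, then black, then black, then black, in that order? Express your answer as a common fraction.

10/5313

Chain rule:
P = 8/24 × 5/23 × 4/22 × 3/21 = 480/255024 = 10/5313.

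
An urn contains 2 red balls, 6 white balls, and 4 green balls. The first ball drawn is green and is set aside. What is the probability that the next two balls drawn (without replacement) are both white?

After the first draw, 6 of the remaining 11 balls are white.
P = 6/11 × 5/10 = 30/110 = 3/11.

3/11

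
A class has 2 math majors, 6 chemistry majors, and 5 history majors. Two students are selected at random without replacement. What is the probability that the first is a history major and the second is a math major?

5/78

Multiply the probability of each draw given the previous ones:
P = 5/13 × 2/12 = 10/156 = 5/78.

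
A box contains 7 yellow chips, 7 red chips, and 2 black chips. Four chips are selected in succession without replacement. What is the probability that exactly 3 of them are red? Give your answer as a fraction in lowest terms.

9/52

One ordering (red drawn first) has probability 7/16 × 6/15 × 5/14 × 9/13 = 1890/43680 = 9/208.
There are C(4,3) = 4 such orderings, each equally likely, so P = 4 × 9/208 = 9/52.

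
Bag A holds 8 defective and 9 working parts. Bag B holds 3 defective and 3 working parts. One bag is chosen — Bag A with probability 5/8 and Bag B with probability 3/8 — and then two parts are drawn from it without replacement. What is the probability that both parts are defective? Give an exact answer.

277/1360

From Bag A: P(both defective) = (8/17)(7/16) = 7/34.
From Bag B: P(both defective) = (3/6)(2/5) = 1/5.
Total probability = (5/8)(7/34) + (3/8)(1/5) = 277/1360.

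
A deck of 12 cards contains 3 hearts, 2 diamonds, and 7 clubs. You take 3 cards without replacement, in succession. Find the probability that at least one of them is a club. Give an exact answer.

21/22

P(no clubs) = 5/12 × 4/11 × 3/10 = 60/1320 = 1/22.
P(at least one) = 1 − 1/22 = 21/22.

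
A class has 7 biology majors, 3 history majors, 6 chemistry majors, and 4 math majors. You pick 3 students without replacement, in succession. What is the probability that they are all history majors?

P = 3/20 × 2/19 × 1/18 = 6/6840 = 1/1140.

1/1140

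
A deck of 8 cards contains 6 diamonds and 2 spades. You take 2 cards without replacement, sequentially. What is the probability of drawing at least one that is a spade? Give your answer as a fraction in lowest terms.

13/28

P(no spades) = 6/8 × 5/7 = 30/56 = 15/28.
P(at least one) = 1 − 15/28 = 13/28.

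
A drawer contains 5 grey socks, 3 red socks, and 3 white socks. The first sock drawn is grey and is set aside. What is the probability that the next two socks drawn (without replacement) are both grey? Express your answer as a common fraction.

After the first draw, 4 of the remaining 10 socks are grey.
P = 4/10 × 3/9 = 12/90 = 2/15.

2/15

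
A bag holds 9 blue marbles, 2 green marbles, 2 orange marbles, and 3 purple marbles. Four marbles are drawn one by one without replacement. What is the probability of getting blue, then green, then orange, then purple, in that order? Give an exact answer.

9/3640

Multiply the probability of each draw given the previous ones:
P = 9/16 × 2/15 × 2/14 × 3/13 = 108/43680 = 9/3640.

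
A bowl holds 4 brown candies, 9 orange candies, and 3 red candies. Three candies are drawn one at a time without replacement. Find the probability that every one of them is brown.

P(every draw is brown) = 4/16 × 3/15 × 2/14 = 24/3360 = 1/140.

1/140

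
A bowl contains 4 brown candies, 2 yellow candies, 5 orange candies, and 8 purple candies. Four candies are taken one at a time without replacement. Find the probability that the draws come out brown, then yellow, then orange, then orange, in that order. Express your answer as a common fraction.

Chain rule:
P = 4/19 × 2/18 × 5/17 × 4/16 = 160/93024 = 5/2907.

5/2907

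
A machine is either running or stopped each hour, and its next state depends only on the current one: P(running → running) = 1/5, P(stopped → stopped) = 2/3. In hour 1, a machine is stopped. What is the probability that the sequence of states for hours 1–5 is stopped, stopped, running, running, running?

2/225

Hour 1 is given. For each transition, use the conditional probability from the current state:
P(stopped | stopped) = 2/3; P(running | stopped) = 1/3; P(running | running) = 1/5; P(running | running) = 1/5.
P = 2/3 × 1/3 × 1/5 × 1/5 = 2/225.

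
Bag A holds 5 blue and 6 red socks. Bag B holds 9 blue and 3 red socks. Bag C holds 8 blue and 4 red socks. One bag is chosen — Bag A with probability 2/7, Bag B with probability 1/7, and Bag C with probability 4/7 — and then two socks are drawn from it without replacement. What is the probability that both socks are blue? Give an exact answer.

86/231

From Bag A: P(both blue) = (5/11)(4/10) = 2/11.
From Bag B: P(both blue) = (9/12)(8/11) = 6/11.
From Bag C: P(both blue) = (8/12)(7/11) = 14/33.
Total probability = (2/7)(2/11) + (1/7)(6/11) + (4/7)(14/33) = 86/231.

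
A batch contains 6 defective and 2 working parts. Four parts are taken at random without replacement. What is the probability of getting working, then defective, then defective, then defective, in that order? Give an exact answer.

Each draw changes the counts, so multiply the conditional probabilities along the sequence:
P = 2/8 × 6/7 × 5/6 × 4/5 = 240/1680 = 1/7.

1/7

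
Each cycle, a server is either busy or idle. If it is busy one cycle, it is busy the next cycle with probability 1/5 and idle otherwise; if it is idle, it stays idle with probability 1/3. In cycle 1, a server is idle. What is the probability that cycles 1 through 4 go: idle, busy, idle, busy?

16/45

Cycle 1 is given. For each transition, use the conditional probability from the current state:
P(busy | idle) = 2/3; P(idle | busy) = 4/5; P(busy | idle) = 2/3.
P = 2/3 × 4/5 × 2/3 = 16/45.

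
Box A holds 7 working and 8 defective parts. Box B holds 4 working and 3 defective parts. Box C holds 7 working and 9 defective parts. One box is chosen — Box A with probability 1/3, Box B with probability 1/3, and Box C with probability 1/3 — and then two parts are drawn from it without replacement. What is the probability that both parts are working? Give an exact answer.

37/168

From Box A: P(both working) = (7/15)(6/14) = 1/5.
From Box B: P(both working) = (4/7)(3/6) = 2/7.
From Box C: P(both working) = (7/16)(6/15) = 7/40.
Total probability = (1/3)(1/5) + (1/3)(2/7) + (1/3)(7/40) = 37/168.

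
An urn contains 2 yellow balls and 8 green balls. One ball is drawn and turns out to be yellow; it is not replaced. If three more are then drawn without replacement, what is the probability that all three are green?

With the first ball removed, 8 green remain out of 9.
P = 8/9 × 7/8 × 6/7 = 336/504 = 2/3.

2/3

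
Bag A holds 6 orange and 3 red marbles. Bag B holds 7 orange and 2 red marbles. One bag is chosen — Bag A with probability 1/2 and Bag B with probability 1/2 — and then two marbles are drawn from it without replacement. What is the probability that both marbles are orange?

1/2

From Bag A: P(both orange) = (6/9)(5/8) = 5/12.
From Bag B: P(both orange) = (7/9)(6/8) = 7/12.
Total probability = (1/2)(5/12) + (1/2)(7/12) = 1/2.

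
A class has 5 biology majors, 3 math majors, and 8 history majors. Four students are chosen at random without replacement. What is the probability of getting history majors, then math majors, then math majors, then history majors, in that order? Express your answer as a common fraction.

1/130

Each draw changes the counts, so multiply the conditional probabilities along the sequence:
P = 8/16 × 3/15 × 2/14 × 7/13 = 336/43680 = 1/130.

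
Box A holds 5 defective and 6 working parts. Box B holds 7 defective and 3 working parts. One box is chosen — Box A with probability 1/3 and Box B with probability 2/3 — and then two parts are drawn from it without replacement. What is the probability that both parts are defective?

From Box A: P(both defective) = (5/11)(4/10) = 2/11.
From Box B: P(both defective) = (7/10)(6/9) = 7/15.
Total probability = (1/3)(2/11) + (2/3)(7/15) = 184/495.

184/495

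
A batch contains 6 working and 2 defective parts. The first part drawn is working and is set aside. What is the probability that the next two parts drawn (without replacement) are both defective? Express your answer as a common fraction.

After the first draw, 2 of the remaining 7 parts are defective.
P = 2/7 × 1/6 = 2/42 = 1/21.

1/21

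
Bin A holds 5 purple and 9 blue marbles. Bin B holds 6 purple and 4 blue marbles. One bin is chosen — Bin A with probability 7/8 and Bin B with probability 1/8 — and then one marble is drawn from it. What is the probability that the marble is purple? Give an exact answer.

From Bin A: P(purple) = 5/14.
From Bin B: P(purple) = 6/10.
Total probability = (7/8)(5/14) + (1/8)(6/10) = 31/80.

31/80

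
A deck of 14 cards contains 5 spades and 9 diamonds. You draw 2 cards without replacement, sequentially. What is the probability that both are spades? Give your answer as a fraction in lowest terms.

10/91

P = 5/14 × 4/13 = 20/182 = 10/91.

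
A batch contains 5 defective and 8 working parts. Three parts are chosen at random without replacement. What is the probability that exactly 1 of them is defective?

One ordering (defective drawn first) has probability 5/13 × 8/12 × 7/11 = 280/1716 = 70/429.
There are C(3,1) = 3 such orderings, each equally likely, so P = 3 × 70/429 = 70/143.

70/143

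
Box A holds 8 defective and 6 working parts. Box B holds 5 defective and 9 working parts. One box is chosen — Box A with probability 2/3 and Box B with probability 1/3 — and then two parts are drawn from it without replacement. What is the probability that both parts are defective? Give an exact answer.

From Box A: P(both defective) = (8/14)(7/13) = 4/13.
From Box B: P(both defective) = (5/14)(4/13) = 10/91.
Total probability = (2/3)(4/13) + (1/3)(10/91) = 22/91.

22/91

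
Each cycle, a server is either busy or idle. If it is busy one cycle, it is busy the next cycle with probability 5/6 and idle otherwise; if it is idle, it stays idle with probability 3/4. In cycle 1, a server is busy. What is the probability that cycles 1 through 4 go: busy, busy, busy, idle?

Cycle 1 is given. For each transition, use the conditional probability from the current state:
P(busy | busy) = 5/6; P(busy | busy) = 5/6; P(idle | busy) = 1/6.
P = 5/6 × 5/6 × 1/6 = 25/216.

25/216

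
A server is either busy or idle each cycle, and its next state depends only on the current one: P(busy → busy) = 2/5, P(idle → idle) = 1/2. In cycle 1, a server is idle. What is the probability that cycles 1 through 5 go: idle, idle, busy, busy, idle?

Cycle 1 is given. For each transition, use the conditional probability from the current state:
P(idle | idle) = 1/2; P(busy | idle) = 1/2; P(busy | busy) = 2/5; P(idle | busy) = 3/5.
P = 1/2 × 1/2 × 2/5 × 3/5 = 6/100 = 3/50.

3/50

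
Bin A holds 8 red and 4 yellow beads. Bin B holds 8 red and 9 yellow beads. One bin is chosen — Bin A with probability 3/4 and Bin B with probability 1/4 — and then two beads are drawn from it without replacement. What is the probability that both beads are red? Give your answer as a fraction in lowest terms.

553/1496

From Bin A: P(both red) = (8/12)(7/11) = 14/33.
From Bin B: P(both red) = (8/17)(7/16) = 7/34.
Total probability = (3/4)(14/33) + (1/4)(7/34) = 553/1496.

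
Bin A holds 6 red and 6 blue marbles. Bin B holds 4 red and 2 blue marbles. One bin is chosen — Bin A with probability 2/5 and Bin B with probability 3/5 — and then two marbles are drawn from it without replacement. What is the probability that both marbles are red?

From Bin A: P(both red) = (6/12)(5/11) = 5/22.
From Bin B: P(both red) = (4/6)(3/5) = 2/5.
Total probability = (2/5)(5/22) + (3/5)(2/5) = 91/275.

91/275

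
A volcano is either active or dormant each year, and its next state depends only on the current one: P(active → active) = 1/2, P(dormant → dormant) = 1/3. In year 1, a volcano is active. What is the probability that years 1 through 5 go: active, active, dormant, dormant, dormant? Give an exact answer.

1/36

Year 1 is given. For each transition, use the conditional probability from the current state:
P(active | active) = 1/2; P(dormant | active) = 1/2; P(dormant | dormant) = 1/3; P(dormant | dormant) = 1/3.
P = 1/2 × 1/2 × 1/3 × 1/3 = 1/36.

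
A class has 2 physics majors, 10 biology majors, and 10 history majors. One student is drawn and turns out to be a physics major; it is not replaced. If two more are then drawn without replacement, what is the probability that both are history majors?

With the first student removed, 10 history majors remain out of 21.
P = 10/21 × 9/20 = 90/420 = 3/14.

3/14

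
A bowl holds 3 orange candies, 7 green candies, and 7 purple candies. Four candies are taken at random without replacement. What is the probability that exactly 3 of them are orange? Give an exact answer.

1/170

One ordering (orange drawn first) has probability 3/17 × 2/16 × 1/15 × 14/14 = 84/57120 = 1/680.
There are C(4,3) = 4 such orderings, each equally likely, so P = 4 × 1/680 = 1/170.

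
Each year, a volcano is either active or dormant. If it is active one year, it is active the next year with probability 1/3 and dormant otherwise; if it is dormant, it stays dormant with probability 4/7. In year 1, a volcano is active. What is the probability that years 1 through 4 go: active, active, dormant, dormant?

8/63

Year 1 is given. For each transition, use the conditional probability from the current state:
P(active | active) = 1/3; P(dormant | active) = 2/3; P(dormant | dormant) = 4/7.
P = 1/3 × 2/3 × 4/7 = 8/63.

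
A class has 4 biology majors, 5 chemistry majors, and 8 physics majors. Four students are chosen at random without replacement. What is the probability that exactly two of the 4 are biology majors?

One ordering (biology majors drawn first) has probability 4/17 × 3/16 × 13/15 × 12/14 = 1872/57120 = 39/1190.
There are C(4,2) = 6 such orderings, each equally likely, so P = 6 × 39/1190 = 117/595.

117/595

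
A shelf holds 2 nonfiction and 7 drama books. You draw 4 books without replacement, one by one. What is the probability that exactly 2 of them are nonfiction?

One ordering (nonfiction drawn first) has probability 2/9 × 1/8 × 7/7 × 6/6 = 84/3024 = 1/36.
There are C(4,2) = 6 such orderings, each equally likely, so P = 6 × 1/36 = 1/6.

1/6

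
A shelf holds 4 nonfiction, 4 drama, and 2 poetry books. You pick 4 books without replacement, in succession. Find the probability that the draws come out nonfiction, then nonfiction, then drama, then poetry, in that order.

2/105

Chain rule:
P = 4/10 × 3/9 × 4/8 × 2/7 = 96/5040 = 2/105.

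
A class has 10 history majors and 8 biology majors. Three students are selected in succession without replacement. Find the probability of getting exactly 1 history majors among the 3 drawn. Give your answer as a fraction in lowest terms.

One ordering (a history major drawn first) has probability 10/18 × 8/17 × 7/16 = 560/4896 = 35/306.
There are C(3,1) = 3 such orderings, each equally likely, so P = 3 × 35/306 = 35/102.

35/102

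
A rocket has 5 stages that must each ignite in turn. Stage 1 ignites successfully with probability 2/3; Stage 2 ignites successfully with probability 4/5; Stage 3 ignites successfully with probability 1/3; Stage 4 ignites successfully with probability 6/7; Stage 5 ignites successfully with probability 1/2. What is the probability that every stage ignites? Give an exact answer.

8/105

Multiplying along the chain,
P = 2/3 × 4/5 × 1/3 × 6/7 × 1/2 = 48/630 = 8/105.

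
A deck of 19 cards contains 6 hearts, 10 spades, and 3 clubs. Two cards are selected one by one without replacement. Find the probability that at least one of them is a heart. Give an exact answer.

P(no hearts) = 13/19 × 12/18 = 156/342 = 26/57.
P(at least one) = 1 − 26/57 = 31/57.

31/57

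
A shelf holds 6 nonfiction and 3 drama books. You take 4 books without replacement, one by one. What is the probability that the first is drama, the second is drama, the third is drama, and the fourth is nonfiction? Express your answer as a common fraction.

Chain rule:
P = 3/9 × 2/8 × 1/7 × 6/6 = 36/3024 = 1/84.

1/84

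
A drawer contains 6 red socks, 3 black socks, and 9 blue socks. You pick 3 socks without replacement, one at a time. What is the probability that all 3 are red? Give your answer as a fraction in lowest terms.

5/204

P = 6/18 × 5/17 × 4/16 = 120/4896 = 5/204.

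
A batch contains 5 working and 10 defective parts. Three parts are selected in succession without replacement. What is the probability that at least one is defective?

89/91

P(no defective) = 5/15 × 4/14 × 3/13 = 60/2730 = 2/91.
P(at least one) = 1 − 2/91 = 89/91.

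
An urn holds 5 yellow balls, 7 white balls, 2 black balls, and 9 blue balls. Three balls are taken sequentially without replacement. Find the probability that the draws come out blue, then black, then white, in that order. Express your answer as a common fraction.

3/253

Chain rule:
P = 9/23 × 2/22 × 7/21 = 126/10626 = 3/253.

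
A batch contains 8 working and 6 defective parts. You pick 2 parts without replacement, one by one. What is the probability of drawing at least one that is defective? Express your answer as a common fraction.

9/13

P(no defective) = 8/14 × 7/13 = 56/182 = 4/13.
P(at least one) = 1 − 4/13 = 9/13.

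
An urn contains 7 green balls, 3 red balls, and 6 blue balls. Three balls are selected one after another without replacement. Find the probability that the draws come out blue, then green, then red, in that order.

Multiply the probability of each draw given the previous ones:
P = 6/16 × 7/15 × 3/14 = 126/3360 = 3/80.

3/80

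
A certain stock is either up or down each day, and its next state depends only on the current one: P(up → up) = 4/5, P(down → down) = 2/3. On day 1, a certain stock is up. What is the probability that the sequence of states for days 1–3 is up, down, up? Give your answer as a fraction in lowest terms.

1/15

Day 1 is given. For each transition, use the conditional probability from the current state:
P(down | up) = 1/5; P(up | down) = 1/3.
P = 1/5 × 1/3 = 1/15.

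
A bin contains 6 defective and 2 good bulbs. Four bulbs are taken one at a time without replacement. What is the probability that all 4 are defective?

3/14

P = 6/8 × 5/7 × 4/6 × 3/5 = 360/1680 = 3/14.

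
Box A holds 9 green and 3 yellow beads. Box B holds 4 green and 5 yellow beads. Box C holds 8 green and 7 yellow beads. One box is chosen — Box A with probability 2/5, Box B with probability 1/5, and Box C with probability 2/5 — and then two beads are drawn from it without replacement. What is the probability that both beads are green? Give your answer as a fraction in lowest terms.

From Box A: P(both green) = (9/12)(8/11) = 6/11.
From Box B: P(both green) = (4/9)(3/8) = 1/6.
From Box C: P(both green) = (8/15)(7/14) = 4/15.
Total probability = (2/5)(6/11) + (1/5)(1/6) + (2/5)(4/15) = 197/550.

197/550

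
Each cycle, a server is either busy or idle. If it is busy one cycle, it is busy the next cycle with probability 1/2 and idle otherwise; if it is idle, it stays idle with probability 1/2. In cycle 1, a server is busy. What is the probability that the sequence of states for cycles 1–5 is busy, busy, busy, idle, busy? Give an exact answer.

Cycle 1 is given. For each transition, use the conditional probability from the current state:
P(busy | busy) = 1/2; P(busy | busy) = 1/2; P(idle | busy) = 1/2; P(busy | idle) = 1/2.
P = 1/2 × 1/2 × 1/2 × 1/2 = 1/16.

1/16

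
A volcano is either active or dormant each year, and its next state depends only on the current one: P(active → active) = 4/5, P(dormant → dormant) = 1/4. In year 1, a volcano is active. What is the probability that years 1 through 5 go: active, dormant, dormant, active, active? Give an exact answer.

3/100

Year 1 is given. For each transition, use the conditional probability from the current state:
P(dormant | active) = 1/5; P(dormant | dormant) = 1/4; P(active | dormant) = 3/4; P(active | active) = 4/5.
P = 1/5 × 1/4 × 3/4 × 4/5 = 12/400 = 3/100.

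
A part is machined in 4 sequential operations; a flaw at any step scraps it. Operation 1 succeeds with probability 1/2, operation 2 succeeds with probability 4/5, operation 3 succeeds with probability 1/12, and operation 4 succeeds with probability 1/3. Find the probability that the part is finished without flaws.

Each stage is reached only if all earlier stages succeed, so
P = 1/2 × 4/5 × 1/12 × 1/3 = 4/360 = 1/90.

1/90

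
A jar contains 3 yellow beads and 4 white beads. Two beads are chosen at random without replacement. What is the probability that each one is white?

2/7

P(all white) = 4/7 × 3/6 = 12/42 = 2/7.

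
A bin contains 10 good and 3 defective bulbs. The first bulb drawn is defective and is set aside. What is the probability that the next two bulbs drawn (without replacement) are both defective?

With the first bulb removed, 2 defective remain out of 12.
P = 2/12 × 1/11 = 2/132 = 1/66.

1/66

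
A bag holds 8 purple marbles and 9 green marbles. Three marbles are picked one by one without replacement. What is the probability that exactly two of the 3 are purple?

One ordering (purple drawn first) has probability 8/17 × 7/16 × 9/15 = 504/4080 = 21/170.
There are C(3,2) = 3 such orderings, each equally likely, so P = 3 × 21/170 = 63/170.

63/170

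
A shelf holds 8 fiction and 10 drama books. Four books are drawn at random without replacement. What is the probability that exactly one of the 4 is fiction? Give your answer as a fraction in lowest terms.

16/51

One ordering (fiction drawn first) has probability 8/18 × 10/17 × 9/16 × 8/15 = 5760/73440 = 4/51.
There are C(4,1) = 4 such orderings, each equally likely, so P = 4 × 4/51 = 16/51.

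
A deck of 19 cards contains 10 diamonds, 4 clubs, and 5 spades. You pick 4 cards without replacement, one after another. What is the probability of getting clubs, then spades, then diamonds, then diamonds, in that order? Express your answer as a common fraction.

Chain rule:
P = 4/19 × 5/18 × 10/17 × 9/16 = 1800/93024 = 25/1292.

25/1292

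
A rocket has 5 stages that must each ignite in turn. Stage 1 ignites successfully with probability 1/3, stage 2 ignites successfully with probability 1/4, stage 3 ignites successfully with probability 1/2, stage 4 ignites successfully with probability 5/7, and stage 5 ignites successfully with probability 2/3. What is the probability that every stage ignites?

Multiplying along the chain,
P = 1/3 × 1/4 × 1/2 × 5/7 × 2/3 = 10/504 = 5/252.

5/252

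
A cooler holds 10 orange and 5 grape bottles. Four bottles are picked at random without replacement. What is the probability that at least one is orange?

272/273

P(no orange) = 5/15 × 4/14 × 3/13 × 2/12 = 120/32760 = 1/273.
P(at least one) = 1 − 1/273 = 272/273.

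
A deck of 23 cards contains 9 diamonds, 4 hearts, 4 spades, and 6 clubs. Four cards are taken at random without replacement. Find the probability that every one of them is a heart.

P(every draw is a heart) = 4/23 × 3/22 × 2/21 × 1/20 = 24/212520 = 1/8855.

1/8855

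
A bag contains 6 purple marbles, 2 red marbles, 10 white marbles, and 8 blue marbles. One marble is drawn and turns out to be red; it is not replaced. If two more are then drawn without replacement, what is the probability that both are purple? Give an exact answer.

1/20

With the first marble removed, 6 purple remain out of 25.
P = 6/25 × 5/24 = 30/600 = 1/20.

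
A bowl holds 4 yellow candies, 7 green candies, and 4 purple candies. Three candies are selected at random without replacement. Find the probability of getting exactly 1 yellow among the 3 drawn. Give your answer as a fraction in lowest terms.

One ordering (yellow drawn first) has probability 4/15 × 11/14 × 10/13 = 440/2730 = 44/273.
There are C(3,1) = 3 such orderings, each equally likely, so P = 3 × 44/273 = 44/91.

44/91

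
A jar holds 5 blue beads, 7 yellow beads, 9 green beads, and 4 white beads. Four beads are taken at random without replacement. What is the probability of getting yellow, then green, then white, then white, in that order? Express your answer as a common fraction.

Multiply the probability of each draw given the previous ones:
P = 7/25 × 9/24 × 4/23 × 3/22 = 756/303600 = 63/25300.

63/25300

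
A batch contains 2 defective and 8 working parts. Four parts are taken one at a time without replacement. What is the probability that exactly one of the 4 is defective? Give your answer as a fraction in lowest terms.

One ordering (defective drawn first) has probability 2/10 × 8/9 × 7/8 × 6/7 = 672/5040 = 2/15.
There are C(4,1) = 4 such orderings, each equally likely, so P = 4 × 2/15 = 8/15.

8/15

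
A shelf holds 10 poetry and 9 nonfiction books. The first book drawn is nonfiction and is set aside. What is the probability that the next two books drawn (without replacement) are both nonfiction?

With the first book removed, 8 nonfiction remain out of 18.
P = 8/18 × 7/17 = 56/306 = 28/153.

28/153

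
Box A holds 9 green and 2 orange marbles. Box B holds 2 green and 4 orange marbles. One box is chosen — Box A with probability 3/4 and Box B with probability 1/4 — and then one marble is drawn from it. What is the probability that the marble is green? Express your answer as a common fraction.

23/33

From Box A: P(green) = 9/11.
From Box B: P(green) = 2/6.
Total probability = (3/4)(9/11) + (1/4)(2/6) = 23/33.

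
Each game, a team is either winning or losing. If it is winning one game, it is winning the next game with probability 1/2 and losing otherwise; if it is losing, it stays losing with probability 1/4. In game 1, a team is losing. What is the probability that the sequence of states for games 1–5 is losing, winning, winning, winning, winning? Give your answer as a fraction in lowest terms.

Game 1 is given. For each transition, use the conditional probability from the current state:
P(winning | losing) = 3/4; P(winning | winning) = 1/2; P(winning | winning) = 1/2; P(winning | winning) = 1/2.
P = 3/4 × 1/2 × 1/2 × 1/2 = 3/32.

3/32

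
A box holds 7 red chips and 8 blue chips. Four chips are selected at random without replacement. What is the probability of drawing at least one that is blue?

P(no blue) = 7/15 × 6/14 × 5/13 × 4/12 = 840/32760 = 1/39.
P(at least one) = 1 − 1/39 = 38/39.

38/39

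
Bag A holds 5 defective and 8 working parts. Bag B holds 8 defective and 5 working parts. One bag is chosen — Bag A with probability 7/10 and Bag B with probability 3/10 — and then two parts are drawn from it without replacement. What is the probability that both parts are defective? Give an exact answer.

From Bag A: P(both defective) = (5/13)(4/12) = 5/39.
From Bag B: P(both defective) = (8/13)(7/12) = 14/39.
Total probability = (7/10)(5/39) + (3/10)(14/39) = 77/390.

77/390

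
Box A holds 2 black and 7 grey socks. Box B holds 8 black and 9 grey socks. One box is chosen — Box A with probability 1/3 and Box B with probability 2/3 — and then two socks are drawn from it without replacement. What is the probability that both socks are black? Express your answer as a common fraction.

From Box A: P(both black) = (2/9)(1/8) = 1/36.
From Box B: P(both black) = (8/17)(7/16) = 7/34.
Total probability = (1/3)(1/36) + (2/3)(7/34) = 269/1836.

269/1836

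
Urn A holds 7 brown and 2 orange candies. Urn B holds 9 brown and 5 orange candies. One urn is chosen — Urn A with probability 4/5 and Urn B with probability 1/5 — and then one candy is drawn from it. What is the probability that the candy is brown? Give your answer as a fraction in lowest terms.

From Urn A: P(brown) = 7/9.
From Urn B: P(brown) = 9/14.
Total probability = (4/5)(7/9) + (1/5)(9/14) = 473/630.

473/630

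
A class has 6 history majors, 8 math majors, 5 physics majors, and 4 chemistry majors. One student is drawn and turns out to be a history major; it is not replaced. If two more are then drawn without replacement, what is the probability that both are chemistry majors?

With the first student removed, 4 chemistry majors remain out of 22.
P = 4/22 × 3/21 = 12/462 = 2/77.

2/77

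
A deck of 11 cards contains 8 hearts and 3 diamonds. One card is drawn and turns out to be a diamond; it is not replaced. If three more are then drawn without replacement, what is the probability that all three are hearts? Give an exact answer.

7/15

With the first card removed, 8 hearts remain out of 10.
P = 8/10 × 7/9 × 6/8 = 336/720 = 7/15.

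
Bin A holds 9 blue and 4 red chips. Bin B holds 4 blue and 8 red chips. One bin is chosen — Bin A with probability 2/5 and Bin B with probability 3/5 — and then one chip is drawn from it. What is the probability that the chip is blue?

31/65

From Bin A: P(blue) = 9/13.
From Bin B: P(blue) = 4/12.
Total probability = (2/5)(9/13) + (3/5)(4/12) = 31/65.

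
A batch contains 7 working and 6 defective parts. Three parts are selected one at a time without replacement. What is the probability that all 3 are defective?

P(every draw is defective) = 6/13 × 5/12 × 4/11 = 120/1716 = 10/143.

10/143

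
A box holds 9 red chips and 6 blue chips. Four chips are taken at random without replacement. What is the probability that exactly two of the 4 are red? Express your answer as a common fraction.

One ordering (red drawn first) has probability 9/15 × 8/14 × 6/13 × 5/12 = 2160/32760 = 6/91.
There are C(4,2) = 6 such orderings, each equally likely, so P = 6 × 6/91 = 36/91.

36/91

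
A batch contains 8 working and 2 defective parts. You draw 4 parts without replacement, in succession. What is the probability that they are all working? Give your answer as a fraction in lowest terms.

P = 8/10 × 7/9 × 6/8 × 5/7 = 1680/5040 = 1/3.

1/3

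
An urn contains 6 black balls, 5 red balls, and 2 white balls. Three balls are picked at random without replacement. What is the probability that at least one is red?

P(no red) = 8/13 × 7/12 × 6/11 = 336/1716 = 28/143.
P(at least one) = 1 − 28/143 = 115/143.

115/143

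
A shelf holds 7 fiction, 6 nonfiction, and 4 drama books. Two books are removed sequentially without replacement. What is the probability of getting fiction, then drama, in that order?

7/68

Each draw changes the counts, so multiply the conditional probabilities along the sequence:
P = 7/17 × 4/16 = 28/272 = 7/68.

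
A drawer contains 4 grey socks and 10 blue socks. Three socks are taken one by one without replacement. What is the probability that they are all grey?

1/91

P(all grey) = 4/14 × 3/13 × 2/12 = 24/2184 = 1/91.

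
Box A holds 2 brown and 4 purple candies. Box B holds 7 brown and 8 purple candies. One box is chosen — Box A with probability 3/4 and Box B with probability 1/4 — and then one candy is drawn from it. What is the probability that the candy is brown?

11/30

From Box A: P(brown) = 2/6.
From Box B: P(brown) = 7/15.
Total probability = (3/4)(2/6) + (1/4)(7/15) = 11/30.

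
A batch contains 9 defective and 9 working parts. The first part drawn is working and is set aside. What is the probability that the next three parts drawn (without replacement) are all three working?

7/85

After the first draw, 8 of the remaining 17 parts are working.
P = 8/17 × 7/16 × 6/15 = 336/4080 = 7/85.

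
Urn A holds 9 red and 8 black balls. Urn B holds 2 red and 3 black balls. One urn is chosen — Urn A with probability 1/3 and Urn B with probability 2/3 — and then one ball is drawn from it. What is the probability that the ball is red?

113/255

From Urn A: P(red) = 9/17.
From Urn B: P(red) = 2/5.
Total probability = (1/3)(9/17) + (2/3)(2/5) = 113/255.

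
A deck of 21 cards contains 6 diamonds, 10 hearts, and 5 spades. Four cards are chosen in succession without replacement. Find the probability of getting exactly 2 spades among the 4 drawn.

80/399

One ordering (spades drawn first) has probability 5/21 × 4/20 × 16/19 × 15/18 = 4800/143640 = 40/1197.
There are C(4,2) = 6 such orderings, each equally likely, so P = 6 × 40/1197 = 80/399.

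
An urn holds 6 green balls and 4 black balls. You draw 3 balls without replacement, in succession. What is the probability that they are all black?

1/30

P(all black) = 4/10 × 3/9 × 2/8 = 24/720 = 1/30.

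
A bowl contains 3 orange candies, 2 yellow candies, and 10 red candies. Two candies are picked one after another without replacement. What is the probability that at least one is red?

P(no red) = 5/15 × 4/14 = 20/210 = 2/21.
P(at least one) = 1 − 2/21 = 19/21.

19/21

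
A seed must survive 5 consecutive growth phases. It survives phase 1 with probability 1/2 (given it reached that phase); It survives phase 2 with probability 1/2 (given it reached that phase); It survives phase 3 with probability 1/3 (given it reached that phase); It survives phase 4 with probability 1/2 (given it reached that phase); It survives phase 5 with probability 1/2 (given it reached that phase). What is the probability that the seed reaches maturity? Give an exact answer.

1/48

The events are sequential, so multiply the conditional probabilities:
P = 1/2 × 1/2 × 1/3 × 1/2 × 1/2 = 1/48.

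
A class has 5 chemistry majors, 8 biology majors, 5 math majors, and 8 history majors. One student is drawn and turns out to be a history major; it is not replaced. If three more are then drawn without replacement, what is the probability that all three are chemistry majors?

1/230

After the first draw, 5 of the remaining 25 students are chemistry majors.
P = 5/25 × 4/24 × 3/23 = 60/13800 = 1/230.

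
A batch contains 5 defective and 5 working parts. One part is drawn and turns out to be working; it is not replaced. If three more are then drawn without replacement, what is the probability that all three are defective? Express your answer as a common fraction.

After the first draw, 5 of the remaining 9 parts are defective.
P = 5/9 × 4/8 × 3/7 = 60/504 = 5/42.

5/42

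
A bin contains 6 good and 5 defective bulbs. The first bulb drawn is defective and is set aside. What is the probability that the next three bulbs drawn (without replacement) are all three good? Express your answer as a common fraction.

With the first bulb removed, 6 good remain out of 10.
P = 6/10 × 5/9 × 4/8 = 120/720 = 1/6.

1/6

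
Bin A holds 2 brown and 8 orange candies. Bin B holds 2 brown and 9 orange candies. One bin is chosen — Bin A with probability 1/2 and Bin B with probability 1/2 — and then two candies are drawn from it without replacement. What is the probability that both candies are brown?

2/99

From Bin A: P(both brown) = (2/10)(1/9) = 1/45.
From Bin B: P(both brown) = (2/11)(1/10) = 1/55.
Total probability = (1/2)(1/45) + (1/2)(1/55) = 2/99.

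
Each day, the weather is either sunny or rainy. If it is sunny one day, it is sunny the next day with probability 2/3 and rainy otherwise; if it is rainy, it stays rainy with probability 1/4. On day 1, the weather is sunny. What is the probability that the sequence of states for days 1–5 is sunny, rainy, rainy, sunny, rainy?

1/48

Day 1 is given. For each transition, use the conditional probability from the current state:
P(rainy | sunny) = 1/3; P(rainy | rainy) = 1/4; P(sunny | rainy) = 3/4; P(rainy | sunny) = 1/3.
P = 1/3 × 1/4 × 3/4 × 1/3 = 3/144 = 1/48.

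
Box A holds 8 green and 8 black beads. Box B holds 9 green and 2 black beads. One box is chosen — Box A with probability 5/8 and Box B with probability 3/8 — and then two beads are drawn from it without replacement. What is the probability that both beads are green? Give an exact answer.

From Box A: P(both green) = (8/16)(7/15) = 7/30.
From Box B: P(both green) = (9/11)(8/10) = 36/55.
Total probability = (5/8)(7/30) + (3/8)(36/55) = 1033/2640.

1033/2640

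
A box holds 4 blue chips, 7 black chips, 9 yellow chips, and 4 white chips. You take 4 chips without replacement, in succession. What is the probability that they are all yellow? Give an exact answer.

3/253

P(every draw is yellow) = 9/24 × 8/23 × 7/22 × 6/21 = 3024/255024 = 3/253.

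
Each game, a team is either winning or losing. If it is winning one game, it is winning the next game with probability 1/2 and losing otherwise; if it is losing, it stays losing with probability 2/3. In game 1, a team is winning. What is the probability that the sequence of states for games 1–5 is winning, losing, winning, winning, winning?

1/24

Game 1 is given. For each transition, use the conditional probability from the current state:
P(losing | winning) = 1/2; P(winning | losing) = 1/3; P(winning | winning) = 1/2; P(winning | winning) = 1/2.
P = 1/2 × 1/3 × 1/2 × 1/2 = 1/24.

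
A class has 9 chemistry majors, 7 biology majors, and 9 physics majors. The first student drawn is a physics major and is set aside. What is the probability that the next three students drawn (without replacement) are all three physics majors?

7/253

After the first draw, 8 of the remaining 24 students are physics majors.
P = 8/24 × 7/23 × 6/22 = 336/12144 = 7/253.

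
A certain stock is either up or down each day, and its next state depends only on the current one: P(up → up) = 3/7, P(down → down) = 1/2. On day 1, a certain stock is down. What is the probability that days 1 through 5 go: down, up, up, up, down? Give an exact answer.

18/343

Day 1 is given. For each transition, use the conditional probability from the current state:
P(up | down) = 1/2; P(up | up) = 3/7; P(up | up) = 3/7; P(down | up) = 4/7.
P = 1/2 × 3/7 × 3/7 × 4/7 = 36/686 = 18/343.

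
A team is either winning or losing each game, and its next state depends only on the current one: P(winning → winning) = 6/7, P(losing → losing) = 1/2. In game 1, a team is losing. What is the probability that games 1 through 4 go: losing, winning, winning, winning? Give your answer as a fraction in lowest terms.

18/49

Game 1 is given. For each transition, use the conditional probability from the current state:
P(winning | losing) = 1/2; P(winning | winning) = 6/7; P(winning | winning) = 6/7.
P = 1/2 × 6/7 × 6/7 = 36/98 = 18/49.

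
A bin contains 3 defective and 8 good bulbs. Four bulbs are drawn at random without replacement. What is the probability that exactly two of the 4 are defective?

One ordering (defective drawn first) has probability 3/11 × 2/10 × 8/9 × 7/8 = 336/7920 = 7/165.
There are C(4,2) = 6 such orderings, each equally likely, so P = 6 × 7/165 = 14/55.

14/55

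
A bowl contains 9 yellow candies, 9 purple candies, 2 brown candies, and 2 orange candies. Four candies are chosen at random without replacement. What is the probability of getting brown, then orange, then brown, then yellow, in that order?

3/14630

Chain rule:
P = 2/22 × 2/21 × 1/20 × 9/19 = 36/175560 = 3/14630.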